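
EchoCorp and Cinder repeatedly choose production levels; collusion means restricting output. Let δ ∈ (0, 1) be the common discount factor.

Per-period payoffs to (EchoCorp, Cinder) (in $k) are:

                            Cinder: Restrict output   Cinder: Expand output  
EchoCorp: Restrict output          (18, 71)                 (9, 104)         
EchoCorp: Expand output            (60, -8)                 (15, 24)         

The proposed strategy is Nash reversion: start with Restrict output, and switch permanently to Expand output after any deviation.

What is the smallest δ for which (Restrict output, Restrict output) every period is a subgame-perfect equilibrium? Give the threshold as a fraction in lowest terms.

14/15

EchoCorp's threshold: (60−18)/(60−15) = 14/15.
Cinder's threshold: (104−71)/(104−24) = 33/80.
14/15 > 33/80, so EchoCorp binds and δ* = 14/15.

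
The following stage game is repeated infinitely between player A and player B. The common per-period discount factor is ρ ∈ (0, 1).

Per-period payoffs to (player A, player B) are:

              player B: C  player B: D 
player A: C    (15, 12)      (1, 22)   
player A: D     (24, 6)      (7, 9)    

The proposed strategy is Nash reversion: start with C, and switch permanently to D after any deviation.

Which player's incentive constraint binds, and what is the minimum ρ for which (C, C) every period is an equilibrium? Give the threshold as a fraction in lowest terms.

For player A: deviation gain 24−15 = 9, per-period punishment loss 15−7 = 8. IC gives ρ ≥ 9/17.
For player B: gain 10, loss 3 per period, so ρ ≥ 10/13.
The tighter constraint is player B's, so cooperation needs ρ ≥ 10/13.

player B; ρ ≥ 10/13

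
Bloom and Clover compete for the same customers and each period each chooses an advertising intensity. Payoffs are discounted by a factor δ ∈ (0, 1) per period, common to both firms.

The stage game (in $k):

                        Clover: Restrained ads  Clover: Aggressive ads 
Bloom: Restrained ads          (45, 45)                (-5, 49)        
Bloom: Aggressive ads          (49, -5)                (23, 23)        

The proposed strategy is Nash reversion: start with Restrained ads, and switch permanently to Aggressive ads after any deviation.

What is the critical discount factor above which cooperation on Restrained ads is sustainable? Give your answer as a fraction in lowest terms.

Cooperation forever yields 45 each period: 45/(1−δ).
Deviating yields 49 once, then 23 forever: 49 + 23δ/(1−δ).
No profitable deviation requires 45/(1−δ) ≥ 49 + 23δ/(1−δ).
Multiplying by (1−δ): 45 ≥ 49(1−δ) + 23δ = 49 − 26δ.
So 26δ ≥ 4, i.e. δ ≥ 4/26 = 2/13.

2/13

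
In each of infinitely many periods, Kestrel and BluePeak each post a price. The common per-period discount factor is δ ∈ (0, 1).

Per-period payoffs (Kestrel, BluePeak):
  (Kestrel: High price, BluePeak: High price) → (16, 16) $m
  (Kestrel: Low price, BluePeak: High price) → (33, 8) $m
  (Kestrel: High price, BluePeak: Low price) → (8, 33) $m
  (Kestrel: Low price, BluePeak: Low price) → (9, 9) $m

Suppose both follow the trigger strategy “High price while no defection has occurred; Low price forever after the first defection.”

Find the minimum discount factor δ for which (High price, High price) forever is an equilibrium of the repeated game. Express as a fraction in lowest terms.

Under grim trigger the critical discount factor is (T−C)/(T−P) with T = 33, C = 16, P = 9.
δ* = (33−16)/(33−9) = 17/24.

17/24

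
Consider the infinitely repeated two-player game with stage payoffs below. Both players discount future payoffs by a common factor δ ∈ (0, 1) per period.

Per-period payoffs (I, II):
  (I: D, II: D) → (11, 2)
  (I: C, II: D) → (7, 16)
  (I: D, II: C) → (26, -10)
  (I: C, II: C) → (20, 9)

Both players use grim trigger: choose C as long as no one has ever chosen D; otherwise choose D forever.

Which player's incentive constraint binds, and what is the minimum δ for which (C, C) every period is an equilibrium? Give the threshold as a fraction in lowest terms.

I's threshold: (26−20)/(26−11) = 2/5.
II's threshold: (16−9)/(16−2) = 1/2.
2/5 < 1/2, so II binds and δ* = 1/2.

II; δ ≥ 1/2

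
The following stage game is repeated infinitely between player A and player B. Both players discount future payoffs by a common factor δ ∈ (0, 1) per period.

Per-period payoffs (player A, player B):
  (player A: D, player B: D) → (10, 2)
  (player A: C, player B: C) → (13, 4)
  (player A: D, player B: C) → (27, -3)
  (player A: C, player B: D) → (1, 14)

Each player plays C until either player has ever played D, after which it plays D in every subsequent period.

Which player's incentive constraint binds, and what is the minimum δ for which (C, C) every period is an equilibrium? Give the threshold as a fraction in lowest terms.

player B; δ ≥ 5/6

For player A: deviation gain 27−13 = 14, per-period punishment loss 13−10 = 3. IC gives δ ≥ 14/17.
For player B: gain 10, loss 2 per period, so δ ≥ 10/12 = 5/6.
The tighter constraint is player B's, so cooperation needs δ ≥ 5/6.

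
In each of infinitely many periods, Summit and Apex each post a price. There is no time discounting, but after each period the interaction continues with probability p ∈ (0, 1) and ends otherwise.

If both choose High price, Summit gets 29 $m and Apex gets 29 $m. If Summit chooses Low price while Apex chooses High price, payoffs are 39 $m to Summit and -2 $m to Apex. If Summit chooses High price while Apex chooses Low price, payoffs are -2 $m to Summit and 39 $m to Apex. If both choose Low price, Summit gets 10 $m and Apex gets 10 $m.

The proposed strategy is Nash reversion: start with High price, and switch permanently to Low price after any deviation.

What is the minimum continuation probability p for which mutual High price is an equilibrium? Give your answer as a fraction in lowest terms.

10/29

With no time discounting, the continuation probability p plays the role of the discount factor.
Grim-trigger IC: 29/(1−p) ≥ 39 + 10p/(1−p) ⇒ p ≥ (39−29)/(39−10) = 10/29.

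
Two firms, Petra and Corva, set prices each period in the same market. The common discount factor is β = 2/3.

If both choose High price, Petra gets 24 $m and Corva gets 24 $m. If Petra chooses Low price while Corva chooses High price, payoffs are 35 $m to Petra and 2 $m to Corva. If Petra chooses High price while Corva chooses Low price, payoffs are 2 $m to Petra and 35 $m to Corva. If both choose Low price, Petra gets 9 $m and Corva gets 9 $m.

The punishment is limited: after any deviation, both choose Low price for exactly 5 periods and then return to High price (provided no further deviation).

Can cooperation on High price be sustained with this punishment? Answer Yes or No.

Yes

A one-shot deviation gives 35 now, then 9 for 5 periods, then back to 24.
Gain from deviating: (35−24) today; loss: (24−9) in each of the next 5 periods.
No-deviation condition: (24−9)(β+…+β^5) ≥ 35−24, i.e. β+…+β^5 ≥ 11/15.
At β = 2/3: β+…+β^5 = 1.7366 ≥ 0.7333.
So cooperation is sustainable.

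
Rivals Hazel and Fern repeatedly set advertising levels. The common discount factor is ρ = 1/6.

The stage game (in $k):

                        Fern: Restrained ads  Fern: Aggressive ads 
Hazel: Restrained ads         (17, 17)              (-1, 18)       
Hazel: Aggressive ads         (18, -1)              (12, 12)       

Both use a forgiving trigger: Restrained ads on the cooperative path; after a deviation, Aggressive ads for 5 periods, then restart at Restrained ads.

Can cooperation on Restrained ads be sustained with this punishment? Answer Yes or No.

No

Comparing payoff streams over the 6 periods until play realigns: cooperate → 17(1+ρ+…+ρ^5); deviate → 18 + 12(ρ+…+ρ^5).
Cooperation is sustained iff (17−12)(ρ+…+ρ^5) ≥ 18−17.
ρ+…+ρ^5 = 1/6·(1−(1/6)^5)/(1−1/6) = 0.2000, and (18−17)/(17−12) = 0.2000.
0.2000 < 0.2000, so cooperation is not sustainable.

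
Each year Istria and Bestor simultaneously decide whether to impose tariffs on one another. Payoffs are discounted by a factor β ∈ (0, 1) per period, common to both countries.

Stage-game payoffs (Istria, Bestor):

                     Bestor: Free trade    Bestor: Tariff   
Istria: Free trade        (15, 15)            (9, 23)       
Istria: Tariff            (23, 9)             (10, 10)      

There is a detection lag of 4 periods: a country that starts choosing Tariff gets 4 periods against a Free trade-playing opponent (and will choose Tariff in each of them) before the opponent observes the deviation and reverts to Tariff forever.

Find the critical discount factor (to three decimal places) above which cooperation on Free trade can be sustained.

0.886

Deviating for the 4 undetected periods gains 23−15 = 8 per period over cooperation, then loses 15−10 = 5 per period forever once punishment starts.
Gain: 8(1 + β + … + β^3); loss: 5·β^4/(1−β).
No profitable deviation ⇔ 8(1−β^4) ≤ 5·β^4, i.e. β^4 ≥ 8/(8+5) = 8/13.
Hence β ≥ (8/13)^(1/4) ≈ 0.886.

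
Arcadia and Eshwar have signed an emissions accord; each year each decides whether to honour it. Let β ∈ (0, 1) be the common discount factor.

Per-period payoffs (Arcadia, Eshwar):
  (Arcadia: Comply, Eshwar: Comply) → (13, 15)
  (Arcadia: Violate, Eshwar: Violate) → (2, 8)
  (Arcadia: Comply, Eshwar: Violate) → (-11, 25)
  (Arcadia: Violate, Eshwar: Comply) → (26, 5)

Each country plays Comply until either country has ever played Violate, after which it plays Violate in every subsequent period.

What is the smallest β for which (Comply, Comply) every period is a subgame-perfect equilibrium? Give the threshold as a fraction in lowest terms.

10/17

Arcadia's threshold: (26−13)/(26−2) = 13/24.
Eshwar's threshold: (25−15)/(25−8) = 10/17.
13/24 < 10/17, so Eshwar binds and β* = 10/17.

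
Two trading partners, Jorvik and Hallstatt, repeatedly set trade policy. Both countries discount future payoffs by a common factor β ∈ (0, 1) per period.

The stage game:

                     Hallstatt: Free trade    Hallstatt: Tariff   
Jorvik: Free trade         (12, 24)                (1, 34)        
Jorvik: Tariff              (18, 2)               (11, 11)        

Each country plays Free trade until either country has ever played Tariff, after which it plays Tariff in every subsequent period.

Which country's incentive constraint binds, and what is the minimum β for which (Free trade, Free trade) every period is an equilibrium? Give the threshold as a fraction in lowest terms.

Jorvik's threshold: (18−12)/(18−11) = 6/7.
Hallstatt's threshold: (34−24)/(34−11) = 10/23.
6/7 > 10/23, so Jorvik binds and β* = 6/7.

Jorvik; β ≥ 6/7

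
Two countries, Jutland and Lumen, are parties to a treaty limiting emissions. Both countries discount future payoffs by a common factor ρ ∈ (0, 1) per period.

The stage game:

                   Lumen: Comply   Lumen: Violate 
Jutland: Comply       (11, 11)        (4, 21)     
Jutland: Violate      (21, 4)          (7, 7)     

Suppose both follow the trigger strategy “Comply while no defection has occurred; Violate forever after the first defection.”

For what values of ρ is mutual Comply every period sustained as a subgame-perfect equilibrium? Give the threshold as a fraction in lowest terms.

5/7

Cooperation forever yields 11 each period: 11/(1−ρ).
Deviating yields 21 once, then 7 forever: 21 + 7ρ/(1−ρ).
No profitable deviation requires 11/(1−ρ) ≥ 21 + 7ρ/(1−ρ).
Multiplying by (1−ρ): 11 ≥ 21(1−ρ) + 7ρ = 21 − 14ρ.
So 14ρ ≥ 10, i.e. ρ ≥ 10/14 = 5/7.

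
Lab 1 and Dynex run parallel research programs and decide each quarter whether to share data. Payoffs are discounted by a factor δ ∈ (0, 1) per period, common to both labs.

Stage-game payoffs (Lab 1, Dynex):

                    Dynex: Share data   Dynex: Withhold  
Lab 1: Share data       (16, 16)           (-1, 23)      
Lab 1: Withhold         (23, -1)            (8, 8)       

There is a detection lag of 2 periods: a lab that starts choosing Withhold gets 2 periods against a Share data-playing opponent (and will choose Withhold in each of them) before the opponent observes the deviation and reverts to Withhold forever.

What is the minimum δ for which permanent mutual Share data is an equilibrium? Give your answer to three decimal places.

Deviating for the 2 undetected periods gains 23−16 = 7 per period over cooperation, then loses 16−8 = 8 per period forever once punishment starts.
Gain: 7(1 + δ + … + δ^1); loss: 8·δ^2/(1−δ).
No profitable deviation ⇔ 7(1−δ^2) ≤ 8·δ^2, i.e. δ^2 ≥ 7/(7+8) = 7/15.
Hence δ ≥ (7/15)^(1/2) ≈ 0.683.

0.683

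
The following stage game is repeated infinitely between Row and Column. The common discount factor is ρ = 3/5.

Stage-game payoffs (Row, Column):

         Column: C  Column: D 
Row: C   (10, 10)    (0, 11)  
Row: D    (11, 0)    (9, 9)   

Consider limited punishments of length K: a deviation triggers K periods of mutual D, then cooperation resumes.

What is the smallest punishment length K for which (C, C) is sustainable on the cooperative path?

3

No profitable deviation requires (10−9)(ρ+…+ρ^K) ≥ 11−10, i.e. ρ+…+ρ^K ≥ 1 ≈ 1.0000.
With ρ = 3/5, the partial sums are K=1: 0.6000, K=2: 0.9600, K=3: 1.1760.
K = 3 is the first length at which the sum reaches 1.0000.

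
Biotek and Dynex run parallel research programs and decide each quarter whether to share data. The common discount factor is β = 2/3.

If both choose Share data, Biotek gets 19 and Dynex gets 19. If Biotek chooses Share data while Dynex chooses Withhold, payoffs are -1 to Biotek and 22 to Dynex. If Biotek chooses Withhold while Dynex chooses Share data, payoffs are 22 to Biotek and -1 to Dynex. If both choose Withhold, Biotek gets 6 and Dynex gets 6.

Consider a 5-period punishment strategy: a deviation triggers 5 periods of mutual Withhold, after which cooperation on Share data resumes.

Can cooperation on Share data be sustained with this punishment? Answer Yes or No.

IC: β+…+β^5 ≥ (22−19)/(19−6) = 3/13.
At β = 2/3: partial sum = 1.7366 ≥ 0.2308. Cooperation sustainable.

Yes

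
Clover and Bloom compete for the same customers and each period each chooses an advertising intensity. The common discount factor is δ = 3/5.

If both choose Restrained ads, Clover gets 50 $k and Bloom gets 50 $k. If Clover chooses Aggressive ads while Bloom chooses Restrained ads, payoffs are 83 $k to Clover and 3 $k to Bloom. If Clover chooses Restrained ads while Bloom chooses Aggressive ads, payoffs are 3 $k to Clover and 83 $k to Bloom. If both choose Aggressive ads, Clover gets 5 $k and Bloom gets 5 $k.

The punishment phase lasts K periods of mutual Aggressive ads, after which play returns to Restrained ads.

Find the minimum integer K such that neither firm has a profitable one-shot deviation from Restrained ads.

2

IC: δ(1−δ^K)/(1−δ) ≥ (83−50)/(50−5) = 11/15.
With δ = 3/5: need 1 − δ^K ≥ 11/15·(1−3/5)/(3/5), i.e. δ^K ≤ 0.5111.
Since (3/5)^1 = 0.6000 and (3/5)^2 = 0.3600, the smallest such K is 2.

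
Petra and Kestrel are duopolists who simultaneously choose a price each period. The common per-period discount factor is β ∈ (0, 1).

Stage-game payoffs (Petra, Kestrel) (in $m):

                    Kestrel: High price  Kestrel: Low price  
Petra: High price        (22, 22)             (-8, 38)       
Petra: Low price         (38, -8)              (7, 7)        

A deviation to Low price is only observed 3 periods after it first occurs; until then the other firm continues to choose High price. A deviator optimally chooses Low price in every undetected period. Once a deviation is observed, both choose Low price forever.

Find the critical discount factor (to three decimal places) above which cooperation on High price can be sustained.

The best deviation is to choose Low price for all 3 undetected periods, earning 38 each, then 7 forever once detected.
Deviation value: 38(1−β^3)/(1−β) + 7β^3/(1−β); cooperation value: 22/(1−β).
IC: 22 ≥ 38(1−β^3) + 7β^3 = 38 − 31β^3.
So β^3 ≥ 16/31, giving β ≥ (16/31)^(1/3) ≈ 0.802.

0.802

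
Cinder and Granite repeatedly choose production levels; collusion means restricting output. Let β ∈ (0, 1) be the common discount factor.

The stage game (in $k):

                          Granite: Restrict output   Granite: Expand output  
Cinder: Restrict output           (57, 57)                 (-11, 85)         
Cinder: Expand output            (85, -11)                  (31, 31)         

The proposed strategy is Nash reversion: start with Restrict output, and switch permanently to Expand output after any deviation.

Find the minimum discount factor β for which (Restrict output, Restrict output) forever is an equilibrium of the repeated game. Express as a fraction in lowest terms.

14/27

Cooperation forever yields 57 each period: 57/(1−β).
Deviating yields 85 once, then 31 forever: 85 + 31β/(1−β).
No profitable deviation requires 57/(1−β) ≥ 85 + 31β/(1−β).
Multiplying by (1−β): 57 ≥ 85(1−β) + 31β = 85 − 54β.
So 54β ≥ 28, i.e. β ≥ 28/54 = 14/27.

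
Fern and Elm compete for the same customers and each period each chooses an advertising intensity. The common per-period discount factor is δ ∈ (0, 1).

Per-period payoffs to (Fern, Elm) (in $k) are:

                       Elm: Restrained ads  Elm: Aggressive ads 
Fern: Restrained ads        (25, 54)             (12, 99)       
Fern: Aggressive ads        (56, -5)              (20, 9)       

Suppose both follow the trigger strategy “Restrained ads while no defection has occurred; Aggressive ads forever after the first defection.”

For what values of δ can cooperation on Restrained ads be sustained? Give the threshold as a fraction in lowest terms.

Fern: cooperation gives 25 each period; deviation gives 56 once then 20 forever.
  25/(1−δ) ≥ 56 + 20δ/(1−δ) ⇒ δ ≥ 31/36.
Elm: cooperation gives 54 each period; deviation gives 99 once then 9 forever.
  δ ≥ 45/90 = 1/2.
Both must hold, so the binding constraint is Fern's: δ ≥ 31/36.

31/36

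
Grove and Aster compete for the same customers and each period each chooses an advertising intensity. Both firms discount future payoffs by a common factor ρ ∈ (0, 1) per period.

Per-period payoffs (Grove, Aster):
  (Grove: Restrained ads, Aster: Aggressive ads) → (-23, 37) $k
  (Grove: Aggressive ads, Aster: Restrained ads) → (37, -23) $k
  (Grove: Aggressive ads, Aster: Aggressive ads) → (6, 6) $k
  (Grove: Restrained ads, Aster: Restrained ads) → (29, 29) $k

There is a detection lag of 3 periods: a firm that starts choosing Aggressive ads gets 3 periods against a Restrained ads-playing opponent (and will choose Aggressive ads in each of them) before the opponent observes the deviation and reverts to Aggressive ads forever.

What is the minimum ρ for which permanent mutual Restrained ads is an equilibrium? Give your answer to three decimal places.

0.637

A deviator earns 37 for 3 periods, then 6 forever; cooperating earns 29 forever. Multiplying the IC by (1−ρ):
29 ≥ 37(1−ρ^3) + 6ρ^3, so 31·ρ^3 ≥ 8 and ρ^3 ≥ 8/31.
ρ ≥ (8/31)^(1/3) ≈ 0.637.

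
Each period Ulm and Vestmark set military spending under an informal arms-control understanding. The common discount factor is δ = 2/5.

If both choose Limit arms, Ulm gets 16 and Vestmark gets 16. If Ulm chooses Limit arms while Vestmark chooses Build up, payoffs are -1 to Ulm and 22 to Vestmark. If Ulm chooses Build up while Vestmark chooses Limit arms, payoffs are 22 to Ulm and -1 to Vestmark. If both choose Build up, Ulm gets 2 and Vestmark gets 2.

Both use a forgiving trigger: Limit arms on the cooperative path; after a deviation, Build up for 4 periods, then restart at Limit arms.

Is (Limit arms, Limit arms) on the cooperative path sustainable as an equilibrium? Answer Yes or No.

Yes

Comparing payoff streams over the 5 periods until play realigns: cooperate → 16(1+δ+…+δ^4); deviate → 22 + 2(δ+…+δ^4).
Cooperation is sustained iff (16−2)(δ+…+δ^4) ≥ 22−16.
δ+…+δ^4 = 2/5·(1−(2/5)^4)/(1−2/5) = 0.6496, and (22−16)/(16−2) = 0.4286.
0.6496 ≥ 0.4286, so cooperation is sustainable.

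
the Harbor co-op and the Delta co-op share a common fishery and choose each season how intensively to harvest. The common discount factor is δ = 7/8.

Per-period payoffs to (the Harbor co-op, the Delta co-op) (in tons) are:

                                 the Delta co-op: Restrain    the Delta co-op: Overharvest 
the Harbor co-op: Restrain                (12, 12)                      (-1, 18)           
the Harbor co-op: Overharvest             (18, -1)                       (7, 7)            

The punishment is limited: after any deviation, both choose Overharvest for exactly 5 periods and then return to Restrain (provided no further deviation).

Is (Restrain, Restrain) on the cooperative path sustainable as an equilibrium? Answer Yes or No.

Yes

Comparing payoff streams over the 6 periods until play realigns: cooperate → 12(1+δ+…+δ^5); deviate → 18 + 7(δ+…+δ^5).
Cooperation is sustained iff (12−7)(δ+…+δ^5) ≥ 18−12.
δ+…+δ^5 = 7/8·(1−(7/8)^5)/(1−7/8) = 3.4096, and (18−12)/(12−7) = 1.2000.
3.4096 ≥ 1.2000, so cooperation is sustainable.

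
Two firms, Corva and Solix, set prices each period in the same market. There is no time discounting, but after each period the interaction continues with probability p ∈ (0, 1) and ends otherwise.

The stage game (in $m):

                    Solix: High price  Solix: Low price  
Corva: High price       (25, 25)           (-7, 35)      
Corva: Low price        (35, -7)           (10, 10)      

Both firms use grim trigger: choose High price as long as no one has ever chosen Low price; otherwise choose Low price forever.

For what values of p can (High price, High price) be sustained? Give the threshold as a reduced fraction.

With no time discounting, the continuation probability p plays the role of the discount factor.
Grim-trigger IC: 25/(1−p) ≥ 35 + 10p/(1−p) ⇒ p ≥ (35−25)/(35−10) = 2/5.

2/5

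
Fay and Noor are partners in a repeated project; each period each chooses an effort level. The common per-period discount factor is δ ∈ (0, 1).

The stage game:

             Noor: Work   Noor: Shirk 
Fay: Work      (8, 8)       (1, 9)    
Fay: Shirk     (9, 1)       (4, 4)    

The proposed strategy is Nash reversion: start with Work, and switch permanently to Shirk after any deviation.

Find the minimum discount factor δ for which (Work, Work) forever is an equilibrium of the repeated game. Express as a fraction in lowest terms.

Cooperation forever yields 8 each period: 8/(1−δ).
Deviating yields 9 once, then 4 forever: 9 + 4δ/(1−δ).
No profitable deviation requires 8/(1−δ) ≥ 9 + 4δ/(1−δ).
Multiplying by (1−δ): 8 ≥ 9(1−δ) + 4δ = 9 − 5δ.
So 5δ ≥ 1, i.e. δ ≥ 1/5.

1/5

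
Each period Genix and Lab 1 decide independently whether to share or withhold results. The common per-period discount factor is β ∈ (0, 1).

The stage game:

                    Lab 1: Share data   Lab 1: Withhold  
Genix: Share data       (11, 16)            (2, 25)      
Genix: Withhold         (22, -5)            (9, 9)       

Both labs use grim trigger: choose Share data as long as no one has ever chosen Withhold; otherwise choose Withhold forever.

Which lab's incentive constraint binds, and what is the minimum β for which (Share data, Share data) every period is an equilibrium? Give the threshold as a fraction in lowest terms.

For Genix: deviation gain 22−11 = 11, per-period punishment loss 11−9 = 2. IC gives β ≥ 11/13.
For Lab 1: gain 9, loss 7 per period, so β ≥ 9/16.
The tighter constraint is Genix's, so cooperation needs β ≥ 11/13.

Genix; β ≥ 11/13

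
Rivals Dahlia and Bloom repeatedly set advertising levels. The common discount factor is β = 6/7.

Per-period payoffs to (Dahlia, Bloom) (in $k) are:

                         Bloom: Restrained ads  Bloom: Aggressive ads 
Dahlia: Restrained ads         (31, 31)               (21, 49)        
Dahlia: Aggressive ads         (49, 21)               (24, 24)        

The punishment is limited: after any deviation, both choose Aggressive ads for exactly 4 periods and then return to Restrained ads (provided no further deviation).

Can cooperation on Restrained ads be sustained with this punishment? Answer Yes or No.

Yes

IC: β+…+β^4 ≥ (49−31)/(31−24) = 18/7.
At β = 6/7: partial sum = 2.7613 ≥ 2.5714. Cooperation sustainable.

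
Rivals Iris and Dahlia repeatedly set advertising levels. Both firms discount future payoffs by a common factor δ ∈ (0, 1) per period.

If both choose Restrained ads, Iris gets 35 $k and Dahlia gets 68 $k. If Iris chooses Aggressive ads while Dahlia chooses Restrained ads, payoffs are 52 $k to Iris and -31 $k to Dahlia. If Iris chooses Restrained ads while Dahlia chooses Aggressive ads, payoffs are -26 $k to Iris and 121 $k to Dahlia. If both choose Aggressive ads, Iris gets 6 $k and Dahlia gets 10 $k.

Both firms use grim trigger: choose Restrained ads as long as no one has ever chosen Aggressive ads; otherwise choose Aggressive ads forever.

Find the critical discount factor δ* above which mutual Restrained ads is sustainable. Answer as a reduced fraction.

53/111

Iris: cooperation gives 35 each period; deviation gives 52 once then 6 forever.
  35/(1−δ) ≥ 52 + 6δ/(1−δ) ⇒ δ ≥ 17/46.
Dahlia: cooperation gives 68 each period; deviation gives 121 once then 10 forever.
  δ ≥ 53/111.
Both must hold, so the binding constraint is Dahlia's: δ ≥ 53/111.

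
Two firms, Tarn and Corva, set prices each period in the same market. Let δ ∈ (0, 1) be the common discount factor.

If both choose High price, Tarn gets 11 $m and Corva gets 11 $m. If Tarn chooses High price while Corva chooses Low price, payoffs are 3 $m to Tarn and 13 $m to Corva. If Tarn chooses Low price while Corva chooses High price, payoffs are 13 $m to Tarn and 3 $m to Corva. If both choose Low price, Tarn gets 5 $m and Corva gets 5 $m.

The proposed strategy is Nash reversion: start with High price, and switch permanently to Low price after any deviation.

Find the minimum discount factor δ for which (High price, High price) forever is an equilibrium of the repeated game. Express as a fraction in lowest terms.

11/(1−δ) ≥ 13 + 5δ/(1−δ)
11 ≥ 13 − 8δ
δ ≥ 2/8 = 1/4.

1/4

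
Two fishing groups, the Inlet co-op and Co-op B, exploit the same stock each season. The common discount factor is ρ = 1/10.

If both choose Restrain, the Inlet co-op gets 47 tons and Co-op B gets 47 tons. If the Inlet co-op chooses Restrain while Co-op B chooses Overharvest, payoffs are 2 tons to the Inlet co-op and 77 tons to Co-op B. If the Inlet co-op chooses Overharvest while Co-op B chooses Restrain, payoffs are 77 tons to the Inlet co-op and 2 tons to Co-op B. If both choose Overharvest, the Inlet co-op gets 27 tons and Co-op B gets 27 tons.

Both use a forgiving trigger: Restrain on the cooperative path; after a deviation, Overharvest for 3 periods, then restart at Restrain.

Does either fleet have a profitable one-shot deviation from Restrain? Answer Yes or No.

Comparing payoff streams over the 4 periods until play realigns: cooperate → 47(1+ρ+…+ρ^3); deviate → 77 + 27(ρ+…+ρ^3).
Cooperation is sustained iff (47−27)(ρ+…+ρ^3) ≥ 77−47.
ρ+…+ρ^3 = 1/10·(1−(1/10)^3)/(1−1/10) = 0.1110, and (77−47)/(47−27) = 1.5000.
0.1110 < 1.5000, so cooperation is not sustainable.

Yes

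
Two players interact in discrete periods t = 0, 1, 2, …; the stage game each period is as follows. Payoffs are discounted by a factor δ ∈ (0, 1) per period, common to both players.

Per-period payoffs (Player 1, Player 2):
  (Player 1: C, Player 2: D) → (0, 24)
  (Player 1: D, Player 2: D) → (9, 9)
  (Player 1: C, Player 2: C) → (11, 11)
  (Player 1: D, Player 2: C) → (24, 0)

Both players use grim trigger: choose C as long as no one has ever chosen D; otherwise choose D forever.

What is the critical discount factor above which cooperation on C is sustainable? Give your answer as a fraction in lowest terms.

13/15

One-period gain from deviating is 24 − 11 = 13. The loss is 11 − 9 = 2 in every subsequent period, with present value 2·δ/(1−δ).
Deviation is unprofitable when 2·δ/(1−δ) ≥ 13, i.e. δ/(1−δ) ≥ 13/2.
Equivalently δ ≥ 13/(13+2) = 13/15.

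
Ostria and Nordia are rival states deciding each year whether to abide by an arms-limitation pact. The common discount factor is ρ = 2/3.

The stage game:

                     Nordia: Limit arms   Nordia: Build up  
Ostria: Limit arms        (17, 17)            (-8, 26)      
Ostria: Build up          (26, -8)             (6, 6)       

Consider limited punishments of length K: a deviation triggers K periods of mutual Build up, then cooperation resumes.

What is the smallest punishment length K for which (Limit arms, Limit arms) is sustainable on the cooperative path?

IC: ρ(1−ρ^K)/(1−ρ) ≥ (26−17)/(17−6) = 9/11.
With ρ = 2/3: need 1 − ρ^K ≥ 9/11·(1−2/3)/(2/3), i.e. ρ^K ≤ 0.5909.
Since (2/3)^1 = 0.6667 and (2/3)^2 = 0.4444, the smallest such K is 2.

2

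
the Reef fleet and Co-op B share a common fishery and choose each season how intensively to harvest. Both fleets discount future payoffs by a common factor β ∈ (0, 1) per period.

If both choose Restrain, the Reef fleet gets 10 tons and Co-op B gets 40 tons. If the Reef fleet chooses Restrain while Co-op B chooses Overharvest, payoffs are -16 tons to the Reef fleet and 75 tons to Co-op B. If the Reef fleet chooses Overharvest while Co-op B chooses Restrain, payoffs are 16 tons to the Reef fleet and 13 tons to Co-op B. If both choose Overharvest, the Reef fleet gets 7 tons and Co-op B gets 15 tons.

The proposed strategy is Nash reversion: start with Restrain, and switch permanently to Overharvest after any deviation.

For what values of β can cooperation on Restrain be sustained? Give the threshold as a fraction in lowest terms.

2/3

the Reef fleet: cooperation gives 10 each period; deviation gives 16 once then 7 forever.
  10/(1−β) ≥ 16 + 7β/(1−β) ⇒ β ≥ 6/9 = 2/3.
Co-op B: cooperation gives 40 each period; deviation gives 75 once then 15 forever.
  β ≥ 35/60 = 7/12.
Both must hold, so the binding constraint is the Reef fleet's: β ≥ 2/3.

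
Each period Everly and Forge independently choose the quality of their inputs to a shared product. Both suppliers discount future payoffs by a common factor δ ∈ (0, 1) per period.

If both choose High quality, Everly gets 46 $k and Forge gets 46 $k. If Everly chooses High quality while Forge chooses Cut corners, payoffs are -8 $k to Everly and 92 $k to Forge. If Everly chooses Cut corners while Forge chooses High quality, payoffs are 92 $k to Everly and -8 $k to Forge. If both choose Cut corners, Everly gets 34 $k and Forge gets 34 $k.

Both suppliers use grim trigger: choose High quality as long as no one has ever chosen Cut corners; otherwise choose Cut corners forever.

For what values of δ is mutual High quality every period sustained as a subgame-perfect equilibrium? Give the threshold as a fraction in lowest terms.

Cooperation forever yields 46 each period: 46/(1−δ).
Deviating yields 92 once, then 34 forever: 92 + 34δ/(1−δ).
No profitable deviation requires 46/(1−δ) ≥ 92 + 34δ/(1−δ).
Multiplying by (1−δ): 46 ≥ 92(1−δ) + 34δ = 92 − 58δ.
So 58δ ≥ 46, i.e. δ ≥ 46/58 = 23/29.

23/29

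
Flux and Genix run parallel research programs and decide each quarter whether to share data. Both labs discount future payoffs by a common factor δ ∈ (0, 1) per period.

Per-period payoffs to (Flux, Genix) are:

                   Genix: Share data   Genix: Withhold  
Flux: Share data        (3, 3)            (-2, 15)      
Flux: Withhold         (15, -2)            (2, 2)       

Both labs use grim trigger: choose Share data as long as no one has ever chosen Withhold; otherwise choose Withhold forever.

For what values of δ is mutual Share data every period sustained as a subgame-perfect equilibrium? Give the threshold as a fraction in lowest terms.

Cooperation forever yields 3 each period: 3/(1−δ).
Deviating yields 15 once, then 2 forever: 15 + 2δ/(1−δ).
No profitable deviation requires 3/(1−δ) ≥ 15 + 2δ/(1−δ).
Multiplying by (1−δ): 3 ≥ 15(1−δ) + 2δ = 15 − 13δ.
So 13δ ≥ 12, i.e. δ ≥ 12/13.

12/13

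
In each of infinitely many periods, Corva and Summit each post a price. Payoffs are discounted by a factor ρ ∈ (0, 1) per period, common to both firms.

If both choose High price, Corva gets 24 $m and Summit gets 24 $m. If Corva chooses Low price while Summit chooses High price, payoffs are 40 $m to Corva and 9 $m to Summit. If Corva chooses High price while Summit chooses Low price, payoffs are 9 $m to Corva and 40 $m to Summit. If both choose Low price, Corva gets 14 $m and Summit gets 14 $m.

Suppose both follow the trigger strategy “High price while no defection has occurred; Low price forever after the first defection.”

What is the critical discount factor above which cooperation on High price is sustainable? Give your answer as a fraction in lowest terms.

8/13

Under grim trigger the critical discount factor is (T−C)/(T−P) with T = 40, C = 24, P = 14.
ρ* = (40−24)/(40−14) = 16/26 = 8/13.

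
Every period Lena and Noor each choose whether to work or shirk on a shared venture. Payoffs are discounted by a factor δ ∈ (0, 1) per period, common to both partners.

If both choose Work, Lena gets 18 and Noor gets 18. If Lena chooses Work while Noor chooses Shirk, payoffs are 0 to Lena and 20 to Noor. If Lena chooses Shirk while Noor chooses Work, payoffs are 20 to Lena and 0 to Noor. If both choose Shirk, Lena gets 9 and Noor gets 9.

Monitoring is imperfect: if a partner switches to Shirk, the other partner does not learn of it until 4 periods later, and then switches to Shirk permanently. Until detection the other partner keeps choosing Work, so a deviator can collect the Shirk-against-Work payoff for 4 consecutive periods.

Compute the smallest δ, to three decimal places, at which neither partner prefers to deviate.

The best deviation is to choose Shirk for all 4 undetected periods, earning 20 each, then 9 forever once detected.
Deviation value: 20(1−δ^4)/(1−δ) + 9δ^4/(1−δ); cooperation value: 18/(1−δ).
IC: 18 ≥ 20(1−δ^4) + 9δ^4 = 20 − 11δ^4.
So δ^4 ≥ 2/11, giving δ ≥ (2/11)^(1/4) ≈ 0.653.

0.653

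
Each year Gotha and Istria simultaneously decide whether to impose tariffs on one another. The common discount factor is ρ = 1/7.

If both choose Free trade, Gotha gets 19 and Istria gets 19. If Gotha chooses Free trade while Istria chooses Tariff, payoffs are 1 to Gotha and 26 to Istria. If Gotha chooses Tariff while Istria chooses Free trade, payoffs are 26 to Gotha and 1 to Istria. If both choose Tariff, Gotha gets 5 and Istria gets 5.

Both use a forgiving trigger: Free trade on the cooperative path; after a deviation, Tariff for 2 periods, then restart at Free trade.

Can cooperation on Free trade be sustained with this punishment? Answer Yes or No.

No

IC: ρ+…+ρ^2 ≥ (26−19)/(19−5) = 1/2.
At ρ = 1/7: partial sum = 0.1633 < 0.5000. Cooperation not sustainable.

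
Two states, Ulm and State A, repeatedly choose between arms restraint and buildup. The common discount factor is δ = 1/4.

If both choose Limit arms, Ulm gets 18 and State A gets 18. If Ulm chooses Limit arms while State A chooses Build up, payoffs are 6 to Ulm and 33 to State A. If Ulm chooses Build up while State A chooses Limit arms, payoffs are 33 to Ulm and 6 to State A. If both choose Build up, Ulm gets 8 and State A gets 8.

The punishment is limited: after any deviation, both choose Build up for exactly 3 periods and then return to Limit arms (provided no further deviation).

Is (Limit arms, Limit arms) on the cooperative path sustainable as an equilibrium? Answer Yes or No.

No

A one-shot deviation gives 33 now, then 8 for 3 periods, then back to 18.
Gain from deviating: (33−18) today; loss: (18−8) in each of the next 3 periods.
No-deviation condition: (18−8)(δ+…+δ^3) ≥ 33−18, i.e. δ+…+δ^3 ≥ 3/2.
At δ = 1/4: δ+…+δ^3 = 0.3281 < 1.5000.
So cooperation is not sustainable.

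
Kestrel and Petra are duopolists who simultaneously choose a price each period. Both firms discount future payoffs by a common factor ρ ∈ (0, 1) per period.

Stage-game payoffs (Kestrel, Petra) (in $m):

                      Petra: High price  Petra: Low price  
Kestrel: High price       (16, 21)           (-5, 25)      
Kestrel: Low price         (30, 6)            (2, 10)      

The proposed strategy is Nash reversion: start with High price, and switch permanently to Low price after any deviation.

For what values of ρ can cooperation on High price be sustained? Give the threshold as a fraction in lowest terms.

For Kestrel: deviation gain 30−16 = 14, per-period punishment loss 16−2 = 14. IC gives ρ ≥ 14/28 = 1/2.
For Petra: gain 4, loss 11 per period, so ρ ≥ 4/15.
The tighter constraint is Kestrel's, so cooperation needs ρ ≥ 1/2.

1/2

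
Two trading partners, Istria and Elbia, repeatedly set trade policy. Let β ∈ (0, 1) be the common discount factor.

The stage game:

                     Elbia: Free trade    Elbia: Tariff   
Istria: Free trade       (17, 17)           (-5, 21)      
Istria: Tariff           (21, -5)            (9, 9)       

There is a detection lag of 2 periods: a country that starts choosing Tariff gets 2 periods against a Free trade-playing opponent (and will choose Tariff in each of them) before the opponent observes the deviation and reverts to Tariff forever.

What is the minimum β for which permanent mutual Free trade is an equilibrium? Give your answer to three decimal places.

0.577

Deviating for the 2 undetected periods gains 21−17 = 4 per period over cooperation, then loses 17−9 = 8 per period forever once punishment starts.
Gain: 4(1 + β + … + β^1); loss: 8·β^2/(1−β).
No profitable deviation ⇔ 4(1−β^2) ≤ 8·β^2, i.e. β^2 ≥ 4/(4+8) = 1/3.
Hence β ≥ (1/3)^(1/2) ≈ 0.577.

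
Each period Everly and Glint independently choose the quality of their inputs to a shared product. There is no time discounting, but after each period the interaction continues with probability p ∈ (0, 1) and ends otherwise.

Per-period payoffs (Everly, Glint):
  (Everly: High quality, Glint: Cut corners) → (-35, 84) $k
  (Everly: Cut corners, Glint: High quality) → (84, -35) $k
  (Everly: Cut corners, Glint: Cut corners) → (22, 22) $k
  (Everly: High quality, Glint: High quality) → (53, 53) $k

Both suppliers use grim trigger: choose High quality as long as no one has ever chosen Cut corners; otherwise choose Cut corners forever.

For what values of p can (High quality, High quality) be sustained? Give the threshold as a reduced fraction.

1/2

With no time discounting, the continuation probability p plays the role of the discount factor.
Grim-trigger IC: 53/(1−p) ≥ 84 + 22p/(1−p) ⇒ p ≥ (84−53)/(84−22) = 1/2.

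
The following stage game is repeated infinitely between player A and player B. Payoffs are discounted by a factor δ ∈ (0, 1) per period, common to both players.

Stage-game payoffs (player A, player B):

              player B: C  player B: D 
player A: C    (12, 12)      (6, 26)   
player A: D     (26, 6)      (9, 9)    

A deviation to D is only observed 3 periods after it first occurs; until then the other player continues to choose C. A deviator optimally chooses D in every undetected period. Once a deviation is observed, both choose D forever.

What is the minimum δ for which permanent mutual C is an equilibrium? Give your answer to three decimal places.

The best deviation is to choose D for all 3 undetected periods, earning 26 each, then 9 forever once detected.
Deviation value: 26(1−δ^3)/(1−δ) + 9δ^3/(1−δ); cooperation value: 12/(1−δ).
IC: 12 ≥ 26(1−δ^3) + 9δ^3 = 26 − 17δ^3.
So δ^3 ≥ 14/17, giving δ ≥ (14/17)^(1/3) ≈ 0.937.

0.937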